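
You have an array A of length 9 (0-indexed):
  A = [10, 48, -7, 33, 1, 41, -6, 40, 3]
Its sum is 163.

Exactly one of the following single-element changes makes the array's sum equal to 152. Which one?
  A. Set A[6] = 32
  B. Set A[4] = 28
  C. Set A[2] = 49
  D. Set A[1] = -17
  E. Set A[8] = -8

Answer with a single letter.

Option A: A[6] -6->32, delta=38, new_sum=163+(38)=201
Option B: A[4] 1->28, delta=27, new_sum=163+(27)=190
Option C: A[2] -7->49, delta=56, new_sum=163+(56)=219
Option D: A[1] 48->-17, delta=-65, new_sum=163+(-65)=98
Option E: A[8] 3->-8, delta=-11, new_sum=163+(-11)=152 <-- matches target

Answer: E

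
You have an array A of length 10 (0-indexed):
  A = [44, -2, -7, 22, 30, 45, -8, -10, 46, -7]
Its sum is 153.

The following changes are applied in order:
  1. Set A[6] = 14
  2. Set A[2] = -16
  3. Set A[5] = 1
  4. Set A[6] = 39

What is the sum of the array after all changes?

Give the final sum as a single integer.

Answer: 147

Derivation:
Initial sum: 153
Change 1: A[6] -8 -> 14, delta = 22, sum = 175
Change 2: A[2] -7 -> -16, delta = -9, sum = 166
Change 3: A[5] 45 -> 1, delta = -44, sum = 122
Change 4: A[6] 14 -> 39, delta = 25, sum = 147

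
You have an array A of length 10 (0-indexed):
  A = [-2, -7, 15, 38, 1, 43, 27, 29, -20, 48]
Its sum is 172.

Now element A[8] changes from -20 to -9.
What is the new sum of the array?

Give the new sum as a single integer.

Answer: 183

Derivation:
Old value at index 8: -20
New value at index 8: -9
Delta = -9 - -20 = 11
New sum = old_sum + delta = 172 + (11) = 183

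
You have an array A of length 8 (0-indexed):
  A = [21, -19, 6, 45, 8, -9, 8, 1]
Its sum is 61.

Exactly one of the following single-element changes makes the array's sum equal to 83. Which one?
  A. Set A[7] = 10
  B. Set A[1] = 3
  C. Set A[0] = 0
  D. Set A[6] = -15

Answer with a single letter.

Answer: B

Derivation:
Option A: A[7] 1->10, delta=9, new_sum=61+(9)=70
Option B: A[1] -19->3, delta=22, new_sum=61+(22)=83 <-- matches target
Option C: A[0] 21->0, delta=-21, new_sum=61+(-21)=40
Option D: A[6] 8->-15, delta=-23, new_sum=61+(-23)=38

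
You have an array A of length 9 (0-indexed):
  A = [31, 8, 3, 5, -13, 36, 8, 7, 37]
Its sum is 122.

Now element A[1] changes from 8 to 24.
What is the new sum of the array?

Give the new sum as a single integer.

Answer: 138

Derivation:
Old value at index 1: 8
New value at index 1: 24
Delta = 24 - 8 = 16
New sum = old_sum + delta = 122 + (16) = 138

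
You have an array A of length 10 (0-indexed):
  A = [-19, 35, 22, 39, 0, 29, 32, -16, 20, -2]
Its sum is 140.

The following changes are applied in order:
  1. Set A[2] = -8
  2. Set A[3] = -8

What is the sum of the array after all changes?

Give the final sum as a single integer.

Answer: 63

Derivation:
Initial sum: 140
Change 1: A[2] 22 -> -8, delta = -30, sum = 110
Change 2: A[3] 39 -> -8, delta = -47, sum = 63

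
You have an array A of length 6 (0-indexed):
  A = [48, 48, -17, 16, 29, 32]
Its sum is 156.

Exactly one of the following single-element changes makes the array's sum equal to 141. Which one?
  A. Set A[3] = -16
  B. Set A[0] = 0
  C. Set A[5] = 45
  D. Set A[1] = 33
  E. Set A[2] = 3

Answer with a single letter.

Answer: D

Derivation:
Option A: A[3] 16->-16, delta=-32, new_sum=156+(-32)=124
Option B: A[0] 48->0, delta=-48, new_sum=156+(-48)=108
Option C: A[5] 32->45, delta=13, new_sum=156+(13)=169
Option D: A[1] 48->33, delta=-15, new_sum=156+(-15)=141 <-- matches target
Option E: A[2] -17->3, delta=20, new_sum=156+(20)=176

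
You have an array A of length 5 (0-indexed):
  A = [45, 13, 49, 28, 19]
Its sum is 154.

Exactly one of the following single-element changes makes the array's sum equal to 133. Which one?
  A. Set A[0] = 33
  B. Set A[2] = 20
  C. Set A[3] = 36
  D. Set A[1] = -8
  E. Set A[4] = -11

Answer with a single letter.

Answer: D

Derivation:
Option A: A[0] 45->33, delta=-12, new_sum=154+(-12)=142
Option B: A[2] 49->20, delta=-29, new_sum=154+(-29)=125
Option C: A[3] 28->36, delta=8, new_sum=154+(8)=162
Option D: A[1] 13->-8, delta=-21, new_sum=154+(-21)=133 <-- matches target
Option E: A[4] 19->-11, delta=-30, new_sum=154+(-30)=124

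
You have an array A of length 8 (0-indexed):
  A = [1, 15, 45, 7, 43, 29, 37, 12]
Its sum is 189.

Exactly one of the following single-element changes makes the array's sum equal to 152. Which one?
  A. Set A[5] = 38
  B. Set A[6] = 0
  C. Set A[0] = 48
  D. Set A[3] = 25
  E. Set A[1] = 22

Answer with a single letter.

Option A: A[5] 29->38, delta=9, new_sum=189+(9)=198
Option B: A[6] 37->0, delta=-37, new_sum=189+(-37)=152 <-- matches target
Option C: A[0] 1->48, delta=47, new_sum=189+(47)=236
Option D: A[3] 7->25, delta=18, new_sum=189+(18)=207
Option E: A[1] 15->22, delta=7, new_sum=189+(7)=196

Answer: B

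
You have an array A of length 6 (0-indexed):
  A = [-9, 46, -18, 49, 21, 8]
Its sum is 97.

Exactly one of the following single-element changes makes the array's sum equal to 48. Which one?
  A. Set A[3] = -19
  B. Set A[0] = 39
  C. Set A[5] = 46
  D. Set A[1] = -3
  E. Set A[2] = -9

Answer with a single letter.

Answer: D

Derivation:
Option A: A[3] 49->-19, delta=-68, new_sum=97+(-68)=29
Option B: A[0] -9->39, delta=48, new_sum=97+(48)=145
Option C: A[5] 8->46, delta=38, new_sum=97+(38)=135
Option D: A[1] 46->-3, delta=-49, new_sum=97+(-49)=48 <-- matches target
Option E: A[2] -18->-9, delta=9, new_sum=97+(9)=106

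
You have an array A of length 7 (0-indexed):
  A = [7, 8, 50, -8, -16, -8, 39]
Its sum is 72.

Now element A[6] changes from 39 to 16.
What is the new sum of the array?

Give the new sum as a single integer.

Old value at index 6: 39
New value at index 6: 16
Delta = 16 - 39 = -23
New sum = old_sum + delta = 72 + (-23) = 49

Answer: 49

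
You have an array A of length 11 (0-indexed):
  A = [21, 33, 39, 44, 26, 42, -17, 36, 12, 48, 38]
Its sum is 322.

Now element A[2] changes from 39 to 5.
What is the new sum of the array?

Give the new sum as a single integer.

Answer: 288

Derivation:
Old value at index 2: 39
New value at index 2: 5
Delta = 5 - 39 = -34
New sum = old_sum + delta = 322 + (-34) = 288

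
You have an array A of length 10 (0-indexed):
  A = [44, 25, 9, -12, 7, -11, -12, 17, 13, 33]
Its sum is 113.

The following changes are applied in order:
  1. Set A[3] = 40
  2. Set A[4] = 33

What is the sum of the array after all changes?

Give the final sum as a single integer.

Answer: 191

Derivation:
Initial sum: 113
Change 1: A[3] -12 -> 40, delta = 52, sum = 165
Change 2: A[4] 7 -> 33, delta = 26, sum = 191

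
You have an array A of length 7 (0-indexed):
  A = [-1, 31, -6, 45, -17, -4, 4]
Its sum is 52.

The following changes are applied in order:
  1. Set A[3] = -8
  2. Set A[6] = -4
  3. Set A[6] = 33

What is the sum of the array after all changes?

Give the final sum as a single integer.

Answer: 28

Derivation:
Initial sum: 52
Change 1: A[3] 45 -> -8, delta = -53, sum = -1
Change 2: A[6] 4 -> -4, delta = -8, sum = -9
Change 3: A[6] -4 -> 33, delta = 37, sum = 28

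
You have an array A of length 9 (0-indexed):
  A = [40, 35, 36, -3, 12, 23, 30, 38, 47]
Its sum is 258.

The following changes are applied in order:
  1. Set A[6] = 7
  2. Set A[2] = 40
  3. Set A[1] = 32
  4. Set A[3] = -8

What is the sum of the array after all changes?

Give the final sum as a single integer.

Initial sum: 258
Change 1: A[6] 30 -> 7, delta = -23, sum = 235
Change 2: A[2] 36 -> 40, delta = 4, sum = 239
Change 3: A[1] 35 -> 32, delta = -3, sum = 236
Change 4: A[3] -3 -> -8, delta = -5, sum = 231

Answer: 231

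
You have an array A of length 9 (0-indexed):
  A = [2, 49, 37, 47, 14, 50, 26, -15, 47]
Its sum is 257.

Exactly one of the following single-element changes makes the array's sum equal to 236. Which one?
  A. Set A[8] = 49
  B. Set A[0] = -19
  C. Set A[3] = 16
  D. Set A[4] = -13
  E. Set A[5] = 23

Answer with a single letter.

Option A: A[8] 47->49, delta=2, new_sum=257+(2)=259
Option B: A[0] 2->-19, delta=-21, new_sum=257+(-21)=236 <-- matches target
Option C: A[3] 47->16, delta=-31, new_sum=257+(-31)=226
Option D: A[4] 14->-13, delta=-27, new_sum=257+(-27)=230
Option E: A[5] 50->23, delta=-27, new_sum=257+(-27)=230

Answer: B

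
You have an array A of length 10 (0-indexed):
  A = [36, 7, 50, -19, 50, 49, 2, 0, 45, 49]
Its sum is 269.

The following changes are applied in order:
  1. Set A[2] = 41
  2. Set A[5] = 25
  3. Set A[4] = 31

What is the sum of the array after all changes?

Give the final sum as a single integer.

Answer: 217

Derivation:
Initial sum: 269
Change 1: A[2] 50 -> 41, delta = -9, sum = 260
Change 2: A[5] 49 -> 25, delta = -24, sum = 236
Change 3: A[4] 50 -> 31, delta = -19, sum = 217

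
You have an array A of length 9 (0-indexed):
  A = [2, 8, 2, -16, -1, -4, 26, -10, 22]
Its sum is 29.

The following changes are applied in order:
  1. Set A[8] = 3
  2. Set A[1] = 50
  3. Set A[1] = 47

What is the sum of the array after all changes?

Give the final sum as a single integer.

Answer: 49

Derivation:
Initial sum: 29
Change 1: A[8] 22 -> 3, delta = -19, sum = 10
Change 2: A[1] 8 -> 50, delta = 42, sum = 52
Change 3: A[1] 50 -> 47, delta = -3, sum = 49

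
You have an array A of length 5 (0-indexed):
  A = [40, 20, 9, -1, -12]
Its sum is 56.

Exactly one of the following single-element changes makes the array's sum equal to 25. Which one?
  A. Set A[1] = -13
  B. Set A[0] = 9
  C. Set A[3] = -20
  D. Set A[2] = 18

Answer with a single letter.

Answer: B

Derivation:
Option A: A[1] 20->-13, delta=-33, new_sum=56+(-33)=23
Option B: A[0] 40->9, delta=-31, new_sum=56+(-31)=25 <-- matches target
Option C: A[3] -1->-20, delta=-19, new_sum=56+(-19)=37
Option D: A[2] 9->18, delta=9, new_sum=56+(9)=65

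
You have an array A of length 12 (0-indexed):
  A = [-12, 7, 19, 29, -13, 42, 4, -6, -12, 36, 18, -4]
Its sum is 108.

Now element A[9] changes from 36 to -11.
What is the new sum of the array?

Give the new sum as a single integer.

Old value at index 9: 36
New value at index 9: -11
Delta = -11 - 36 = -47
New sum = old_sum + delta = 108 + (-47) = 61

Answer: 61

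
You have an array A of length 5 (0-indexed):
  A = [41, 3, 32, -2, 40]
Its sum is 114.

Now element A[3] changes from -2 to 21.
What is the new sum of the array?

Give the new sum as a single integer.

Answer: 137

Derivation:
Old value at index 3: -2
New value at index 3: 21
Delta = 21 - -2 = 23
New sum = old_sum + delta = 114 + (23) = 137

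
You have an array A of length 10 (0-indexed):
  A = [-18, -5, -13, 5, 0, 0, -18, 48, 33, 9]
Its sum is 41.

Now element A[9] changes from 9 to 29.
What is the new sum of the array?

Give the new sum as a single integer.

Answer: 61

Derivation:
Old value at index 9: 9
New value at index 9: 29
Delta = 29 - 9 = 20
New sum = old_sum + delta = 41 + (20) = 61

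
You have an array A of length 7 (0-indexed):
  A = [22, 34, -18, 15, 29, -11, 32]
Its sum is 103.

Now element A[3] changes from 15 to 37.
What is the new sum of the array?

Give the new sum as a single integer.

Old value at index 3: 15
New value at index 3: 37
Delta = 37 - 15 = 22
New sum = old_sum + delta = 103 + (22) = 125

Answer: 125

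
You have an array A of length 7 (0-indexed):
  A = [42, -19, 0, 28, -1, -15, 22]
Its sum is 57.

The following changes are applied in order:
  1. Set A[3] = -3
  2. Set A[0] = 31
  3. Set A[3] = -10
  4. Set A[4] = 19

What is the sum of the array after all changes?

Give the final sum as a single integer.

Answer: 28

Derivation:
Initial sum: 57
Change 1: A[3] 28 -> -3, delta = -31, sum = 26
Change 2: A[0] 42 -> 31, delta = -11, sum = 15
Change 3: A[3] -3 -> -10, delta = -7, sum = 8
Change 4: A[4] -1 -> 19, delta = 20, sum = 28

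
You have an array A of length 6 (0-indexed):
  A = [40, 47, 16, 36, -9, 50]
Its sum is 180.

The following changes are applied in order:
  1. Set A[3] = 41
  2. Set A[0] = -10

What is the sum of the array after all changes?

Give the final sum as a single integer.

Initial sum: 180
Change 1: A[3] 36 -> 41, delta = 5, sum = 185
Change 2: A[0] 40 -> -10, delta = -50, sum = 135

Answer: 135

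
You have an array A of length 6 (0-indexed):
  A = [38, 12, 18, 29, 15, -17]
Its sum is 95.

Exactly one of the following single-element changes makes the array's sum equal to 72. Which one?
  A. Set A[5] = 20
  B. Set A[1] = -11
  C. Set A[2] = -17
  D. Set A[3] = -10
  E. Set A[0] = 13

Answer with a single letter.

Answer: B

Derivation:
Option A: A[5] -17->20, delta=37, new_sum=95+(37)=132
Option B: A[1] 12->-11, delta=-23, new_sum=95+(-23)=72 <-- matches target
Option C: A[2] 18->-17, delta=-35, new_sum=95+(-35)=60
Option D: A[3] 29->-10, delta=-39, new_sum=95+(-39)=56
Option E: A[0] 38->13, delta=-25, new_sum=95+(-25)=70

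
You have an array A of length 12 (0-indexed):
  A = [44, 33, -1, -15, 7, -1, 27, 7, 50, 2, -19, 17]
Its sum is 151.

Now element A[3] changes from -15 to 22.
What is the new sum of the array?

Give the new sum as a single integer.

Old value at index 3: -15
New value at index 3: 22
Delta = 22 - -15 = 37
New sum = old_sum + delta = 151 + (37) = 188

Answer: 188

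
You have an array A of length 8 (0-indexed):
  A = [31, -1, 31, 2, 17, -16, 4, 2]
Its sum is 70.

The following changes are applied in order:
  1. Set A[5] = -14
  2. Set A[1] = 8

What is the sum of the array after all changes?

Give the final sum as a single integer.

Initial sum: 70
Change 1: A[5] -16 -> -14, delta = 2, sum = 72
Change 2: A[1] -1 -> 8, delta = 9, sum = 81

Answer: 81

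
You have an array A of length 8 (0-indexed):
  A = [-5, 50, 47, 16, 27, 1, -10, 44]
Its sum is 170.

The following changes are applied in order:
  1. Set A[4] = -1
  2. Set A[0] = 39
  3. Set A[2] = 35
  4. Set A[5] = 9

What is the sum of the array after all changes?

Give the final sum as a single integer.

Answer: 182

Derivation:
Initial sum: 170
Change 1: A[4] 27 -> -1, delta = -28, sum = 142
Change 2: A[0] -5 -> 39, delta = 44, sum = 186
Change 3: A[2] 47 -> 35, delta = -12, sum = 174
Change 4: A[5] 1 -> 9, delta = 8, sum = 182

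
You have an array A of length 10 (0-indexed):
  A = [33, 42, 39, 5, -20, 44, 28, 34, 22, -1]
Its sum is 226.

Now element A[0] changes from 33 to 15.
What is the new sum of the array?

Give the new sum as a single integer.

Old value at index 0: 33
New value at index 0: 15
Delta = 15 - 33 = -18
New sum = old_sum + delta = 226 + (-18) = 208

Answer: 208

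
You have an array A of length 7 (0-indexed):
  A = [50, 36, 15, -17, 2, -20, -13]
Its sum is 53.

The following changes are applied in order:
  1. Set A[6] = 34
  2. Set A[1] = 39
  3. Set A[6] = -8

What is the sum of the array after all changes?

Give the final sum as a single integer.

Initial sum: 53
Change 1: A[6] -13 -> 34, delta = 47, sum = 100
Change 2: A[1] 36 -> 39, delta = 3, sum = 103
Change 3: A[6] 34 -> -8, delta = -42, sum = 61

Answer: 61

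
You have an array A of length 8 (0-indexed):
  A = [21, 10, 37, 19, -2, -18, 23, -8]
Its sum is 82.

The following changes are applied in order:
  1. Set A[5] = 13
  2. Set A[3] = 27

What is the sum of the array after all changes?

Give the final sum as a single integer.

Answer: 121

Derivation:
Initial sum: 82
Change 1: A[5] -18 -> 13, delta = 31, sum = 113
Change 2: A[3] 19 -> 27, delta = 8, sum = 121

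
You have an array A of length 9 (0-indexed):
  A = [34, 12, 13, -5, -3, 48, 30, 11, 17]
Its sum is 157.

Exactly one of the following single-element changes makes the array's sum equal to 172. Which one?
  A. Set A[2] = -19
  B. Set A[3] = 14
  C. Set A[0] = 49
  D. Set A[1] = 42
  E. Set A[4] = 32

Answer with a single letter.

Answer: C

Derivation:
Option A: A[2] 13->-19, delta=-32, new_sum=157+(-32)=125
Option B: A[3] -5->14, delta=19, new_sum=157+(19)=176
Option C: A[0] 34->49, delta=15, new_sum=157+(15)=172 <-- matches target
Option D: A[1] 12->42, delta=30, new_sum=157+(30)=187
Option E: A[4] -3->32, delta=35, new_sum=157+(35)=192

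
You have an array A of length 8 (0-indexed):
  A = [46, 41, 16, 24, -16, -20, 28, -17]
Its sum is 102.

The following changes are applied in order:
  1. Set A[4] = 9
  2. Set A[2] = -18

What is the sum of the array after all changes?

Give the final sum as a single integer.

Answer: 93

Derivation:
Initial sum: 102
Change 1: A[4] -16 -> 9, delta = 25, sum = 127
Change 2: A[2] 16 -> -18, delta = -34, sum = 93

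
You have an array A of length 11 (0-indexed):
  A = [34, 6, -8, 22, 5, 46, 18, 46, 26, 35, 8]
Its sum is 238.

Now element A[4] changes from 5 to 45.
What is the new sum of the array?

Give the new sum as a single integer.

Old value at index 4: 5
New value at index 4: 45
Delta = 45 - 5 = 40
New sum = old_sum + delta = 238 + (40) = 278

Answer: 278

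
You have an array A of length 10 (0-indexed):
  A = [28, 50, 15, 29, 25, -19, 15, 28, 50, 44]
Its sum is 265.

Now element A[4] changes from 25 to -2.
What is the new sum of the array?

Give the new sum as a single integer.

Old value at index 4: 25
New value at index 4: -2
Delta = -2 - 25 = -27
New sum = old_sum + delta = 265 + (-27) = 238

Answer: 238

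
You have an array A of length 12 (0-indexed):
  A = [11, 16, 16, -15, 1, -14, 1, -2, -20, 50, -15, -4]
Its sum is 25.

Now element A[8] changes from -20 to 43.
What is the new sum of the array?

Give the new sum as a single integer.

Old value at index 8: -20
New value at index 8: 43
Delta = 43 - -20 = 63
New sum = old_sum + delta = 25 + (63) = 88

Answer: 88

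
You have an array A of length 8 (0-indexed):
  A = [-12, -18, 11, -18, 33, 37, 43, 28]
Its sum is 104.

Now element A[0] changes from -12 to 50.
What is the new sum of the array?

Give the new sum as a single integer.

Answer: 166

Derivation:
Old value at index 0: -12
New value at index 0: 50
Delta = 50 - -12 = 62
New sum = old_sum + delta = 104 + (62) = 166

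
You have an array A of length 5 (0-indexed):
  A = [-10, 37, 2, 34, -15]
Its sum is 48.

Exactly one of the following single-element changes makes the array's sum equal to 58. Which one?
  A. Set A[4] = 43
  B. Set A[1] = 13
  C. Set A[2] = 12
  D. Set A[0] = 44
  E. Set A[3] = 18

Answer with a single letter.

Option A: A[4] -15->43, delta=58, new_sum=48+(58)=106
Option B: A[1] 37->13, delta=-24, new_sum=48+(-24)=24
Option C: A[2] 2->12, delta=10, new_sum=48+(10)=58 <-- matches target
Option D: A[0] -10->44, delta=54, new_sum=48+(54)=102
Option E: A[3] 34->18, delta=-16, new_sum=48+(-16)=32

Answer: C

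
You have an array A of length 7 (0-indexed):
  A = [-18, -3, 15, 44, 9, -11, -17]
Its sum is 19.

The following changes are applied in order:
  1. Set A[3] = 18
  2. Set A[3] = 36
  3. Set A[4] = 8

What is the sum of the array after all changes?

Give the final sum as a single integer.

Initial sum: 19
Change 1: A[3] 44 -> 18, delta = -26, sum = -7
Change 2: A[3] 18 -> 36, delta = 18, sum = 11
Change 3: A[4] 9 -> 8, delta = -1, sum = 10

Answer: 10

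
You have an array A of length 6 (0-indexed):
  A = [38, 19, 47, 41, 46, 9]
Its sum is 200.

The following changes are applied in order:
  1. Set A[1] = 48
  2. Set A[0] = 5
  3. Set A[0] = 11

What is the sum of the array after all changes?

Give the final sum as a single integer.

Answer: 202

Derivation:
Initial sum: 200
Change 1: A[1] 19 -> 48, delta = 29, sum = 229
Change 2: A[0] 38 -> 5, delta = -33, sum = 196
Change 3: A[0] 5 -> 11, delta = 6, sum = 202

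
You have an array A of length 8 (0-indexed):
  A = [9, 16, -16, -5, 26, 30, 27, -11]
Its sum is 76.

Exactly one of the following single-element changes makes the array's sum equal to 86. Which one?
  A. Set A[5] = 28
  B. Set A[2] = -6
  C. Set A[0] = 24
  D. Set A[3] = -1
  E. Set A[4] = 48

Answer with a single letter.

Answer: B

Derivation:
Option A: A[5] 30->28, delta=-2, new_sum=76+(-2)=74
Option B: A[2] -16->-6, delta=10, new_sum=76+(10)=86 <-- matches target
Option C: A[0] 9->24, delta=15, new_sum=76+(15)=91
Option D: A[3] -5->-1, delta=4, new_sum=76+(4)=80
Option E: A[4] 26->48, delta=22, new_sum=76+(22)=98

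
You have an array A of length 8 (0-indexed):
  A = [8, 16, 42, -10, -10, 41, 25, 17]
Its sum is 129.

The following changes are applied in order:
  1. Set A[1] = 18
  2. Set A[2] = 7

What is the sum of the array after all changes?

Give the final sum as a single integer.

Answer: 96

Derivation:
Initial sum: 129
Change 1: A[1] 16 -> 18, delta = 2, sum = 131
Change 2: A[2] 42 -> 7, delta = -35, sum = 96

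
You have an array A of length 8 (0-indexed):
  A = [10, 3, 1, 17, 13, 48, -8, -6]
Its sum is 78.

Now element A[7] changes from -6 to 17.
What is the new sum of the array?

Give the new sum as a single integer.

Old value at index 7: -6
New value at index 7: 17
Delta = 17 - -6 = 23
New sum = old_sum + delta = 78 + (23) = 101

Answer: 101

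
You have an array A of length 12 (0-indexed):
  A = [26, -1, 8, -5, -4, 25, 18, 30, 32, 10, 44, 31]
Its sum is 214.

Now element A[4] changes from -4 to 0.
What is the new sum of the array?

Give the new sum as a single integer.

Answer: 218

Derivation:
Old value at index 4: -4
New value at index 4: 0
Delta = 0 - -4 = 4
New sum = old_sum + delta = 214 + (4) = 218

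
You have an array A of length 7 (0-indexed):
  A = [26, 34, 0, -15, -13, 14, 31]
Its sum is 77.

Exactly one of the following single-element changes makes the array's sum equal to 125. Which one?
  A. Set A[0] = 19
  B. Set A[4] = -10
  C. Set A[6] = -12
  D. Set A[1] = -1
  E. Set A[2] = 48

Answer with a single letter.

Answer: E

Derivation:
Option A: A[0] 26->19, delta=-7, new_sum=77+(-7)=70
Option B: A[4] -13->-10, delta=3, new_sum=77+(3)=80
Option C: A[6] 31->-12, delta=-43, new_sum=77+(-43)=34
Option D: A[1] 34->-1, delta=-35, new_sum=77+(-35)=42
Option E: A[2] 0->48, delta=48, new_sum=77+(48)=125 <-- matches target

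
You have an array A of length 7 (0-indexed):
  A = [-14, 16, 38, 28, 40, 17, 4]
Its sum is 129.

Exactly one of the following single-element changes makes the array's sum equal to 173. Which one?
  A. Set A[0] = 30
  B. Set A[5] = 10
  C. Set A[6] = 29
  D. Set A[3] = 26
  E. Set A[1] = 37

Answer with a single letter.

Answer: A

Derivation:
Option A: A[0] -14->30, delta=44, new_sum=129+(44)=173 <-- matches target
Option B: A[5] 17->10, delta=-7, new_sum=129+(-7)=122
Option C: A[6] 4->29, delta=25, new_sum=129+(25)=154
Option D: A[3] 28->26, delta=-2, new_sum=129+(-2)=127
Option E: A[1] 16->37, delta=21, new_sum=129+(21)=150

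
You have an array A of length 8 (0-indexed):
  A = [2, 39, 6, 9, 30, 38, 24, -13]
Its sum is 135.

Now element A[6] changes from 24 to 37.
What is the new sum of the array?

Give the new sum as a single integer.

Old value at index 6: 24
New value at index 6: 37
Delta = 37 - 24 = 13
New sum = old_sum + delta = 135 + (13) = 148

Answer: 148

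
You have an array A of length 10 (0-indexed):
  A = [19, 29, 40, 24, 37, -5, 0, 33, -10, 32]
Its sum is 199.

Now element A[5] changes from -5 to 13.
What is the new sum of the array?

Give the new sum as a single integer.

Answer: 217

Derivation:
Old value at index 5: -5
New value at index 5: 13
Delta = 13 - -5 = 18
New sum = old_sum + delta = 199 + (18) = 217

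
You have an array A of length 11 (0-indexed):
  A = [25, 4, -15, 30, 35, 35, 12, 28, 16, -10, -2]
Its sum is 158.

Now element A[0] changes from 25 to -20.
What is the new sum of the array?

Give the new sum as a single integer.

Answer: 113

Derivation:
Old value at index 0: 25
New value at index 0: -20
Delta = -20 - 25 = -45
New sum = old_sum + delta = 158 + (-45) = 113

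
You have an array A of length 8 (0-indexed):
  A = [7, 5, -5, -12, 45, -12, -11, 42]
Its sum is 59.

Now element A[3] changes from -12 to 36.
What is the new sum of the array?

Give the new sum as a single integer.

Answer: 107

Derivation:
Old value at index 3: -12
New value at index 3: 36
Delta = 36 - -12 = 48
New sum = old_sum + delta = 59 + (48) = 107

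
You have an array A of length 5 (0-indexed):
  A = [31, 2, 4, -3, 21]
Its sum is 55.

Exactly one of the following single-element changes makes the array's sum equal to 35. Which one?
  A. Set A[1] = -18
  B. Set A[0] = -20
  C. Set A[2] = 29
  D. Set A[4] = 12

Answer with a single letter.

Answer: A

Derivation:
Option A: A[1] 2->-18, delta=-20, new_sum=55+(-20)=35 <-- matches target
Option B: A[0] 31->-20, delta=-51, new_sum=55+(-51)=4
Option C: A[2] 4->29, delta=25, new_sum=55+(25)=80
Option D: A[4] 21->12, delta=-9, new_sum=55+(-9)=46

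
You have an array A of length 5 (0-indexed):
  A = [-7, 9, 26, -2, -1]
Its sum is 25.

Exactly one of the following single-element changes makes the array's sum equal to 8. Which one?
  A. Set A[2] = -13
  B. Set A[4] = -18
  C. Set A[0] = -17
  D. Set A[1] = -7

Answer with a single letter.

Option A: A[2] 26->-13, delta=-39, new_sum=25+(-39)=-14
Option B: A[4] -1->-18, delta=-17, new_sum=25+(-17)=8 <-- matches target
Option C: A[0] -7->-17, delta=-10, new_sum=25+(-10)=15
Option D: A[1] 9->-7, delta=-16, new_sum=25+(-16)=9

Answer: B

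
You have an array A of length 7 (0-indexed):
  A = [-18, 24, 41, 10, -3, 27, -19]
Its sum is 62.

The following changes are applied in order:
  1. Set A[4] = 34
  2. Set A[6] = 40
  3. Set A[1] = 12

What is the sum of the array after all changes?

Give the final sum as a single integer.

Answer: 146

Derivation:
Initial sum: 62
Change 1: A[4] -3 -> 34, delta = 37, sum = 99
Change 2: A[6] -19 -> 40, delta = 59, sum = 158
Change 3: A[1] 24 -> 12, delta = -12, sum = 146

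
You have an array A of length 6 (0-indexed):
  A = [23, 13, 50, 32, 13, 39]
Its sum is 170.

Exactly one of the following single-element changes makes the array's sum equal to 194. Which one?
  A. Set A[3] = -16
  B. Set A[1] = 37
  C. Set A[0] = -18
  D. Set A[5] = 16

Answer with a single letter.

Answer: B

Derivation:
Option A: A[3] 32->-16, delta=-48, new_sum=170+(-48)=122
Option B: A[1] 13->37, delta=24, new_sum=170+(24)=194 <-- matches target
Option C: A[0] 23->-18, delta=-41, new_sum=170+(-41)=129
Option D: A[5] 39->16, delta=-23, new_sum=170+(-23)=147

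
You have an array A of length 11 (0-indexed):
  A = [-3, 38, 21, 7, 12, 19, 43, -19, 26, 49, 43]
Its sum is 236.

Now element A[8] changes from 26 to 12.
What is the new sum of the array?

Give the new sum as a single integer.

Answer: 222

Derivation:
Old value at index 8: 26
New value at index 8: 12
Delta = 12 - 26 = -14
New sum = old_sum + delta = 236 + (-14) = 222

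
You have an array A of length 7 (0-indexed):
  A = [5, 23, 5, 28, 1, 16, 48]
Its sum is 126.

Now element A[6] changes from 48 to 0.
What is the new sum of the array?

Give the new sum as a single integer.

Old value at index 6: 48
New value at index 6: 0
Delta = 0 - 48 = -48
New sum = old_sum + delta = 126 + (-48) = 78

Answer: 78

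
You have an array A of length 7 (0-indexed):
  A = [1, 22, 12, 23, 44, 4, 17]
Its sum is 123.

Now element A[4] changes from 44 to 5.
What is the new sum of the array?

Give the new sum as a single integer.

Old value at index 4: 44
New value at index 4: 5
Delta = 5 - 44 = -39
New sum = old_sum + delta = 123 + (-39) = 84

Answer: 84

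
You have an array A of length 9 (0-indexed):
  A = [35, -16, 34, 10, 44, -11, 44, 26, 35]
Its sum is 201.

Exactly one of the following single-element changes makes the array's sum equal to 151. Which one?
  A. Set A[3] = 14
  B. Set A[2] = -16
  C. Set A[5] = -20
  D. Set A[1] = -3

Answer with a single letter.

Option A: A[3] 10->14, delta=4, new_sum=201+(4)=205
Option B: A[2] 34->-16, delta=-50, new_sum=201+(-50)=151 <-- matches target
Option C: A[5] -11->-20, delta=-9, new_sum=201+(-9)=192
Option D: A[1] -16->-3, delta=13, new_sum=201+(13)=214

Answer: B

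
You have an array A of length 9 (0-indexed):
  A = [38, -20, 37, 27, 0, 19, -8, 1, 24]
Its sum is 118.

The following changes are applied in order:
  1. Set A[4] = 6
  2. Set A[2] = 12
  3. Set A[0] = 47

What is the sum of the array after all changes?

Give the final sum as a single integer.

Answer: 108

Derivation:
Initial sum: 118
Change 1: A[4] 0 -> 6, delta = 6, sum = 124
Change 2: A[2] 37 -> 12, delta = -25, sum = 99
Change 3: A[0] 38 -> 47, delta = 9, sum = 108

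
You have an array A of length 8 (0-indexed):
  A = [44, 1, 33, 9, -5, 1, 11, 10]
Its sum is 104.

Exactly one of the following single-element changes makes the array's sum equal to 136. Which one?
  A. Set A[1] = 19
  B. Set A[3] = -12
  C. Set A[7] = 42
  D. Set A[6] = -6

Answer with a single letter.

Answer: C

Derivation:
Option A: A[1] 1->19, delta=18, new_sum=104+(18)=122
Option B: A[3] 9->-12, delta=-21, new_sum=104+(-21)=83
Option C: A[7] 10->42, delta=32, new_sum=104+(32)=136 <-- matches target
Option D: A[6] 11->-6, delta=-17, new_sum=104+(-17)=87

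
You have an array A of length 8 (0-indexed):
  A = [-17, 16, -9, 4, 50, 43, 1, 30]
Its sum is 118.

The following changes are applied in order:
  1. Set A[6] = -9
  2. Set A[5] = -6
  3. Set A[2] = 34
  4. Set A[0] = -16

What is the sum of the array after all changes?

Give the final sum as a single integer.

Initial sum: 118
Change 1: A[6] 1 -> -9, delta = -10, sum = 108
Change 2: A[5] 43 -> -6, delta = -49, sum = 59
Change 3: A[2] -9 -> 34, delta = 43, sum = 102
Change 4: A[0] -17 -> -16, delta = 1, sum = 103

Answer: 103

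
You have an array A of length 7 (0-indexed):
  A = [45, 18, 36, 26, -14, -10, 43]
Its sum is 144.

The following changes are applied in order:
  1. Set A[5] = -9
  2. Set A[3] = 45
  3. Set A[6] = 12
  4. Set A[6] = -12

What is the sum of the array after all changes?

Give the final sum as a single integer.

Answer: 109

Derivation:
Initial sum: 144
Change 1: A[5] -10 -> -9, delta = 1, sum = 145
Change 2: A[3] 26 -> 45, delta = 19, sum = 164
Change 3: A[6] 43 -> 12, delta = -31, sum = 133
Change 4: A[6] 12 -> -12, delta = -24, sum = 109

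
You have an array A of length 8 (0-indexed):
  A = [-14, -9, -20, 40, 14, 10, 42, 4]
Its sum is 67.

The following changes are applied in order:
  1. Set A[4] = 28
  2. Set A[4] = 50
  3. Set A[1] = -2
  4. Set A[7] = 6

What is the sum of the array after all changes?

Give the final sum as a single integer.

Answer: 112

Derivation:
Initial sum: 67
Change 1: A[4] 14 -> 28, delta = 14, sum = 81
Change 2: A[4] 28 -> 50, delta = 22, sum = 103
Change 3: A[1] -9 -> -2, delta = 7, sum = 110
Change 4: A[7] 4 -> 6, delta = 2, sum = 112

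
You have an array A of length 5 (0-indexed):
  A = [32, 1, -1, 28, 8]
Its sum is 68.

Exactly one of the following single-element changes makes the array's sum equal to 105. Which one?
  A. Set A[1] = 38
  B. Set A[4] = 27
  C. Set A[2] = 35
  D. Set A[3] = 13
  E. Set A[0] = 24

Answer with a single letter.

Option A: A[1] 1->38, delta=37, new_sum=68+(37)=105 <-- matches target
Option B: A[4] 8->27, delta=19, new_sum=68+(19)=87
Option C: A[2] -1->35, delta=36, new_sum=68+(36)=104
Option D: A[3] 28->13, delta=-15, new_sum=68+(-15)=53
Option E: A[0] 32->24, delta=-8, new_sum=68+(-8)=60

Answer: A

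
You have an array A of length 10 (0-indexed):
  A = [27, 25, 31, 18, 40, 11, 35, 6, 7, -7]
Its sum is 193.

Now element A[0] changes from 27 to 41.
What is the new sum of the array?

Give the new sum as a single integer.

Old value at index 0: 27
New value at index 0: 41
Delta = 41 - 27 = 14
New sum = old_sum + delta = 193 + (14) = 207

Answer: 207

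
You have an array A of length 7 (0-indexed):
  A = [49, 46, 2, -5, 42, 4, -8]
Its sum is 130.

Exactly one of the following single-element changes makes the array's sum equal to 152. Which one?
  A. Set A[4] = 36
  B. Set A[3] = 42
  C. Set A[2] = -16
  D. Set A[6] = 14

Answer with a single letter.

Answer: D

Derivation:
Option A: A[4] 42->36, delta=-6, new_sum=130+(-6)=124
Option B: A[3] -5->42, delta=47, new_sum=130+(47)=177
Option C: A[2] 2->-16, delta=-18, new_sum=130+(-18)=112
Option D: A[6] -8->14, delta=22, new_sum=130+(22)=152 <-- matches target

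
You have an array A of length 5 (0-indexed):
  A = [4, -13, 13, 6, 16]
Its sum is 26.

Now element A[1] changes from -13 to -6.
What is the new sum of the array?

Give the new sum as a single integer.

Answer: 33

Derivation:
Old value at index 1: -13
New value at index 1: -6
Delta = -6 - -13 = 7
New sum = old_sum + delta = 26 + (7) = 33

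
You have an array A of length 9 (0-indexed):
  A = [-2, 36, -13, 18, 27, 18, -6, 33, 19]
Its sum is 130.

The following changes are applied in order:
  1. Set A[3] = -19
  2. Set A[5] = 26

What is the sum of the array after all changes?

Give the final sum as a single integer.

Initial sum: 130
Change 1: A[3] 18 -> -19, delta = -37, sum = 93
Change 2: A[5] 18 -> 26, delta = 8, sum = 101

Answer: 101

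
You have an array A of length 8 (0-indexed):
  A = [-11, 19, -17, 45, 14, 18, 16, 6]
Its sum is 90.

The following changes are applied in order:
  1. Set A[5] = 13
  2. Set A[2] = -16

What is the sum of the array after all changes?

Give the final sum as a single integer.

Answer: 86

Derivation:
Initial sum: 90
Change 1: A[5] 18 -> 13, delta = -5, sum = 85
Change 2: A[2] -17 -> -16, delta = 1, sum = 86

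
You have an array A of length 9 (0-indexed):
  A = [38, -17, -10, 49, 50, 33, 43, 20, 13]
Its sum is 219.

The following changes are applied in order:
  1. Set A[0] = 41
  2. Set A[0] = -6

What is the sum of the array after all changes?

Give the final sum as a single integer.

Answer: 175

Derivation:
Initial sum: 219
Change 1: A[0] 38 -> 41, delta = 3, sum = 222
Change 2: A[0] 41 -> -6, delta = -47, sum = 175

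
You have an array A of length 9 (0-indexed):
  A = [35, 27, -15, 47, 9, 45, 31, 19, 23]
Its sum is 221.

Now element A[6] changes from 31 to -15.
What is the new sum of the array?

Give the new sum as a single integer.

Answer: 175

Derivation:
Old value at index 6: 31
New value at index 6: -15
Delta = -15 - 31 = -46
New sum = old_sum + delta = 221 + (-46) = 175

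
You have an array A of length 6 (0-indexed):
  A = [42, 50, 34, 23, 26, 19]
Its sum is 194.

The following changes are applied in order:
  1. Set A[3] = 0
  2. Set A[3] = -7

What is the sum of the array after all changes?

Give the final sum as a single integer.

Initial sum: 194
Change 1: A[3] 23 -> 0, delta = -23, sum = 171
Change 2: A[3] 0 -> -7, delta = -7, sum = 164

Answer: 164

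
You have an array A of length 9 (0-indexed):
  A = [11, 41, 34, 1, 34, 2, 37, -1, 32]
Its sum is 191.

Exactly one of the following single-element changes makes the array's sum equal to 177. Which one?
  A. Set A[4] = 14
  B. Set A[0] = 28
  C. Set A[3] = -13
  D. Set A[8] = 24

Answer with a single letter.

Answer: C

Derivation:
Option A: A[4] 34->14, delta=-20, new_sum=191+(-20)=171
Option B: A[0] 11->28, delta=17, new_sum=191+(17)=208
Option C: A[3] 1->-13, delta=-14, new_sum=191+(-14)=177 <-- matches target
Option D: A[8] 32->24, delta=-8, new_sum=191+(-8)=183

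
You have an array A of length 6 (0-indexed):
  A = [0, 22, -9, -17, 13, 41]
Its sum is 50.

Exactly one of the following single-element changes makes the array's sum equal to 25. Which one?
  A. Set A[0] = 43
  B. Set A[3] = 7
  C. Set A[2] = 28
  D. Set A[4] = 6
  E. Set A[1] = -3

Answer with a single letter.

Option A: A[0] 0->43, delta=43, new_sum=50+(43)=93
Option B: A[3] -17->7, delta=24, new_sum=50+(24)=74
Option C: A[2] -9->28, delta=37, new_sum=50+(37)=87
Option D: A[4] 13->6, delta=-7, new_sum=50+(-7)=43
Option E: A[1] 22->-3, delta=-25, new_sum=50+(-25)=25 <-- matches target

Answer: E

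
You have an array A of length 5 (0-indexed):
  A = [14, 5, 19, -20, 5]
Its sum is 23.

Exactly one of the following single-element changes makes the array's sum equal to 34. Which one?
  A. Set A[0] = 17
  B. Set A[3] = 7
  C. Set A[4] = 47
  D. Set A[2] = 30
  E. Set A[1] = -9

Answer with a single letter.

Option A: A[0] 14->17, delta=3, new_sum=23+(3)=26
Option B: A[3] -20->7, delta=27, new_sum=23+(27)=50
Option C: A[4] 5->47, delta=42, new_sum=23+(42)=65
Option D: A[2] 19->30, delta=11, new_sum=23+(11)=34 <-- matches target
Option E: A[1] 5->-9, delta=-14, new_sum=23+(-14)=9

Answer: D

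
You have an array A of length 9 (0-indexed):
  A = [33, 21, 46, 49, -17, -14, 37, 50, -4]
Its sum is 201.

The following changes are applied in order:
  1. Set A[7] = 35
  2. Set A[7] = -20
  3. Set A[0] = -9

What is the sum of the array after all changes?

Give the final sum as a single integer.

Initial sum: 201
Change 1: A[7] 50 -> 35, delta = -15, sum = 186
Change 2: A[7] 35 -> -20, delta = -55, sum = 131
Change 3: A[0] 33 -> -9, delta = -42, sum = 89

Answer: 89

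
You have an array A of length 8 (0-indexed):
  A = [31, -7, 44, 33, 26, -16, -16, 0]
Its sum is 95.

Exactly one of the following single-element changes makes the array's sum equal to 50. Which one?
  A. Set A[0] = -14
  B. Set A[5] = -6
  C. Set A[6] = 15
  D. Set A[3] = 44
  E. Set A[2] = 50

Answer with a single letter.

Option A: A[0] 31->-14, delta=-45, new_sum=95+(-45)=50 <-- matches target
Option B: A[5] -16->-6, delta=10, new_sum=95+(10)=105
Option C: A[6] -16->15, delta=31, new_sum=95+(31)=126
Option D: A[3] 33->44, delta=11, new_sum=95+(11)=106
Option E: A[2] 44->50, delta=6, new_sum=95+(6)=101

Answer: A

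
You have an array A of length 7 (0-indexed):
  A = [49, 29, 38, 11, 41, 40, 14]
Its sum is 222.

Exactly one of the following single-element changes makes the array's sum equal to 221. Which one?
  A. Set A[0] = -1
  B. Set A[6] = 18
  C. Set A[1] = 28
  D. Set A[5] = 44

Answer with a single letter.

Answer: C

Derivation:
Option A: A[0] 49->-1, delta=-50, new_sum=222+(-50)=172
Option B: A[6] 14->18, delta=4, new_sum=222+(4)=226
Option C: A[1] 29->28, delta=-1, new_sum=222+(-1)=221 <-- matches target
Option D: A[5] 40->44, delta=4, new_sum=222+(4)=226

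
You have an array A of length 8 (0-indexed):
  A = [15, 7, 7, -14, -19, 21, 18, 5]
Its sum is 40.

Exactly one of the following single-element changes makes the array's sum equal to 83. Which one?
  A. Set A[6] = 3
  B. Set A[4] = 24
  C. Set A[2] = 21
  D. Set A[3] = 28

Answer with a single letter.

Option A: A[6] 18->3, delta=-15, new_sum=40+(-15)=25
Option B: A[4] -19->24, delta=43, new_sum=40+(43)=83 <-- matches target
Option C: A[2] 7->21, delta=14, new_sum=40+(14)=54
Option D: A[3] -14->28, delta=42, new_sum=40+(42)=82

Answer: B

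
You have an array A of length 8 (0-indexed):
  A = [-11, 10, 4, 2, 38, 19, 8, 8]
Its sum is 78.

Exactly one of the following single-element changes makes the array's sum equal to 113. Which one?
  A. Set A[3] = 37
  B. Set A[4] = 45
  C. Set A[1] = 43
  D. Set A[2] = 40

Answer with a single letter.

Option A: A[3] 2->37, delta=35, new_sum=78+(35)=113 <-- matches target
Option B: A[4] 38->45, delta=7, new_sum=78+(7)=85
Option C: A[1] 10->43, delta=33, new_sum=78+(33)=111
Option D: A[2] 4->40, delta=36, new_sum=78+(36)=114

Answer: A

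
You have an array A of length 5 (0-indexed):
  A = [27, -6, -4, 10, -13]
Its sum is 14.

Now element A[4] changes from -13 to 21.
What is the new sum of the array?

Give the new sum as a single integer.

Answer: 48

Derivation:
Old value at index 4: -13
New value at index 4: 21
Delta = 21 - -13 = 34
New sum = old_sum + delta = 14 + (34) = 48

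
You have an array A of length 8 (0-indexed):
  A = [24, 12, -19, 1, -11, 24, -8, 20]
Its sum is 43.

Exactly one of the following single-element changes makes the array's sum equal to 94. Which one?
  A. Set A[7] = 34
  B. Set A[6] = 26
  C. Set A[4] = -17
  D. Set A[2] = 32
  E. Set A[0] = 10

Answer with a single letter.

Answer: D

Derivation:
Option A: A[7] 20->34, delta=14, new_sum=43+(14)=57
Option B: A[6] -8->26, delta=34, new_sum=43+(34)=77
Option C: A[4] -11->-17, delta=-6, new_sum=43+(-6)=37
Option D: A[2] -19->32, delta=51, new_sum=43+(51)=94 <-- matches target
Option E: A[0] 24->10, delta=-14, new_sum=43+(-14)=29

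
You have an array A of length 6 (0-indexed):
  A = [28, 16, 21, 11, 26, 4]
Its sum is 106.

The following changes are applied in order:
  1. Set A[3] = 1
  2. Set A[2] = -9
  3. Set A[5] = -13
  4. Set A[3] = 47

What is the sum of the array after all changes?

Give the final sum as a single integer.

Initial sum: 106
Change 1: A[3] 11 -> 1, delta = -10, sum = 96
Change 2: A[2] 21 -> -9, delta = -30, sum = 66
Change 3: A[5] 4 -> -13, delta = -17, sum = 49
Change 4: A[3] 1 -> 47, delta = 46, sum = 95

Answer: 95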